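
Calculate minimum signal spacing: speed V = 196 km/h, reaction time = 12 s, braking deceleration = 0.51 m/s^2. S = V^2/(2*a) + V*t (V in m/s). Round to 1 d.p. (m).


V = 196 / 3.6 = 54.4444 m/s
Braking distance = 54.4444^2 / (2*0.51) = 2906.076 m
Sighting distance = 54.4444 * 12 = 653.3333 m
S = 2906.076 + 653.3333 = 3559.4 m

3559.4


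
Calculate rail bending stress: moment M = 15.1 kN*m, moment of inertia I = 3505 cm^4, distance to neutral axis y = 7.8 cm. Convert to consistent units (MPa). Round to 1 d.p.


Convert units:
M = 15.1 kN*m = 15100000 N*mm
y = 7.8 cm = 78 mm
I = 3505 cm^4 = 35050000 mm^4
sigma = 15100000 * 78 / 35050000
sigma = 33.6 MPa

33.6


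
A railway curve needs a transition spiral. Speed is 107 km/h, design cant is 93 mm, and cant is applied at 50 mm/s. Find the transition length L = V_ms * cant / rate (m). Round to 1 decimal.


Convert speed: V = 107 / 3.6 = 29.7222 m/s
L = 29.7222 * 93 / 50
L = 2764.1667 / 50
L = 55.3 m

55.3


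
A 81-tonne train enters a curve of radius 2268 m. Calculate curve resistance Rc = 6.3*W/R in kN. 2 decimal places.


Rc = 6.3 * W / R
Rc = 6.3 * 81 / 2268
Rc = 510.3 / 2268
Rc = 0.23 kN

0.23


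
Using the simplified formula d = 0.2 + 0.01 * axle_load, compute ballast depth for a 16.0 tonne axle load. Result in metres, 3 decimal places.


d = 0.2 + 0.01 * 16.0
d = 0.2 + 0.16
d = 0.360 m

0.360


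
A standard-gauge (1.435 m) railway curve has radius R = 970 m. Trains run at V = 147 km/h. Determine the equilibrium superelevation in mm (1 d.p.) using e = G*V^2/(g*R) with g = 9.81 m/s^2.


Convert speed: V = 147 / 3.6 = 40.8333 m/s
Apply formula: e = 1.435 * 40.8333^2 / (9.81 * 970)
e = 1.435 * 1667.3611 / 9515.7
e = 0.251444 m = 251.4 mm

251.4


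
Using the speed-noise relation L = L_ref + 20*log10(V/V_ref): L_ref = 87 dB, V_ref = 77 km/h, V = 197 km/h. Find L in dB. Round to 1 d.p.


V/V_ref = 197 / 77 = 2.558442
log10(2.558442) = 0.407976
20 * 0.407976 = 8.1595
L = 87 + 8.1595 = 95.2 dB

95.2


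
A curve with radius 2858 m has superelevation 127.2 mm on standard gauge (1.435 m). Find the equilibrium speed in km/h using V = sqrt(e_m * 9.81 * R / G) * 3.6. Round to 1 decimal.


Convert cant: e = 127.2 mm = 0.1272 m
V_ms = sqrt(0.1272 * 9.81 * 2858 / 1.435)
V_ms = sqrt(2485.229168) = 49.8521 m/s
V = 49.8521 * 3.6 = 179.5 km/h

179.5


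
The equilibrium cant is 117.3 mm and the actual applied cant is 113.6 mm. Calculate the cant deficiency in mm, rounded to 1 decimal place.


Cant deficiency = equilibrium cant - actual cant
CD = 117.3 - 113.6
CD = 3.7 mm

3.7


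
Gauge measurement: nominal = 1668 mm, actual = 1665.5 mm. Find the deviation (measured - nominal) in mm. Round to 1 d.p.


Deviation = measured - nominal
Deviation = 1665.5 - 1668
Deviation = -2.5 mm

-2.5


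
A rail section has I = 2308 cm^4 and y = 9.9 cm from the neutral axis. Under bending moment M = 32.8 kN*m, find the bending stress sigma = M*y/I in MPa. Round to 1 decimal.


Convert units:
M = 32.8 kN*m = 32800000 N*mm
y = 9.9 cm = 99 mm
I = 2308 cm^4 = 23080000 mm^4
sigma = 32800000 * 99 / 23080000
sigma = 140.7 MPa

140.7


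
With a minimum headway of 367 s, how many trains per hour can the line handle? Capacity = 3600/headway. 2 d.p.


Capacity = 3600 / headway
Capacity = 3600 / 367
Capacity = 9.81 trains/hour

9.81


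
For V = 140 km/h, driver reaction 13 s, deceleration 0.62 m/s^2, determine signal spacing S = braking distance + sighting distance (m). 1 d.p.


V = 140 / 3.6 = 38.8889 m/s
Braking distance = 38.8889^2 / (2*0.62) = 1219.6336 m
Sighting distance = 38.8889 * 13 = 505.5556 m
S = 1219.6336 + 505.5556 = 1725.2 m

1725.2


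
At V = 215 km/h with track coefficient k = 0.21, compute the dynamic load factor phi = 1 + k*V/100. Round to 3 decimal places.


phi = 1 + k * V / 100
phi = 1 + 0.21 * 215 / 100
phi = 1 + 0.4515
phi = 1.452

1.452


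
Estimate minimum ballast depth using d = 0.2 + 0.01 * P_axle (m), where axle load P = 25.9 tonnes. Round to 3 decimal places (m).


d = 0.2 + 0.01 * 25.9
d = 0.2 + 0.259
d = 0.459 m

0.459


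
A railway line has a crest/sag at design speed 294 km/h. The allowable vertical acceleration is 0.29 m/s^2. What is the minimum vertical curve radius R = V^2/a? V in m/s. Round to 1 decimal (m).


Convert speed: V = 294 / 3.6 = 81.6667 m/s
V^2 = 6669.4444 m^2/s^2
R_v = 6669.4444 / 0.29
R_v = 22998.1 m

22998.1


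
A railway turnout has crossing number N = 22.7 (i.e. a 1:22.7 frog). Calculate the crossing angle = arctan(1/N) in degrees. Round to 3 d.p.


1/N = 1/22.7 = 0.044053
angle = arctan(0.044053) = 0.044024 rad
angle = 0.044024 * 180/pi = 2.522 degrees

2.522


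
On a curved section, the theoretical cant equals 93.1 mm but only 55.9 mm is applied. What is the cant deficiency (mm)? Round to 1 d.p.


Cant deficiency = equilibrium cant - actual cant
CD = 93.1 - 55.9
CD = 37.2 mm

37.2


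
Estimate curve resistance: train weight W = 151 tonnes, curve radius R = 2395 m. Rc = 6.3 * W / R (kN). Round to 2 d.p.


Rc = 6.3 * W / R
Rc = 6.3 * 151 / 2395
Rc = 951.3 / 2395
Rc = 0.40 kN

0.40


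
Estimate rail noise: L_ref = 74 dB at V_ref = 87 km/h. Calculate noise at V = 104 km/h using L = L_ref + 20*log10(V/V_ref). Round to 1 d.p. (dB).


V/V_ref = 104 / 87 = 1.195402
log10(1.195402) = 0.077514
20 * 0.077514 = 1.5503
L = 74 + 1.5503 = 75.6 dB

75.6


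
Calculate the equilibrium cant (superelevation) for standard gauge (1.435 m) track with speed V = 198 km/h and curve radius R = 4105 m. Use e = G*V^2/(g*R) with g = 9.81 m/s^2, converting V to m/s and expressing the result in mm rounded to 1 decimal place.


Convert speed: V = 198 / 3.6 = 55.0 m/s
Apply formula: e = 1.435 * 55.0^2 / (9.81 * 4105)
e = 1.435 * 3025.0 / 40270.05
e = 0.107794 m = 107.8 mm

107.8


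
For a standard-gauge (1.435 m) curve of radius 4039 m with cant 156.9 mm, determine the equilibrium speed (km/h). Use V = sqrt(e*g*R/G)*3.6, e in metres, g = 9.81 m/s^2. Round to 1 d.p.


Convert cant: e = 156.9 mm = 0.1569 m
V_ms = sqrt(0.1569 * 9.81 * 4039 / 1.435)
V_ms = sqrt(4332.253917) = 65.8199 m/s
V = 65.8199 * 3.6 = 237.0 km/h

237.0


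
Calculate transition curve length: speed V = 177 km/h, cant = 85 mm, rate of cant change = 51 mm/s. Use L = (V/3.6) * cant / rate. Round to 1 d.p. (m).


Convert speed: V = 177 / 3.6 = 49.1667 m/s
L = 49.1667 * 85 / 51
L = 4179.1667 / 51
L = 81.9 m

81.9


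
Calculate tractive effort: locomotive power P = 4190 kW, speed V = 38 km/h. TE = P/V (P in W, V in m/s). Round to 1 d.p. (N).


Convert: P = 4190 kW = 4190000 W
V = 38 / 3.6 = 10.5556 m/s
TE = 4190000 / 10.5556
TE = 396947.4 N

396947.4


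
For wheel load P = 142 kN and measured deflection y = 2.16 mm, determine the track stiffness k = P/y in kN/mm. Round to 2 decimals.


Track stiffness k = P / y
k = 142 / 2.16
k = 65.74 kN/mm

65.74


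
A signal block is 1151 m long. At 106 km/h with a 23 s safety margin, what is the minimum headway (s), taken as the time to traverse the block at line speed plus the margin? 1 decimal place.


V = 106 / 3.6 = 29.4444 m/s
Block traversal time = 1151 / 29.4444 = 39.0906 s
Headway = 39.0906 + 23
Headway = 62.1 s

62.1


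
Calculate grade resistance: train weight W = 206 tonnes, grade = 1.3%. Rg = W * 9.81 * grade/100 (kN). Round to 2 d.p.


Rg = W * 9.81 * grade / 100
Rg = 206 * 9.81 * 1.3 / 100
Rg = 2020.86 * 0.013
Rg = 26.27 kN

26.27


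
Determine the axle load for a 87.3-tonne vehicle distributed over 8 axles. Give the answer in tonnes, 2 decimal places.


Load per axle = total weight / number of axles
Load = 87.3 / 8
Load = 10.91 tonnes

10.91


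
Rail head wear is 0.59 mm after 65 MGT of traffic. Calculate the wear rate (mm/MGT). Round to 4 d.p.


Wear rate = total wear / cumulative tonnage
Rate = 0.59 / 65
Rate = 0.0091 mm/MGT

0.0091


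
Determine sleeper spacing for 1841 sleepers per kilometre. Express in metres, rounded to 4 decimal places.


Spacing = 1000 m / number of sleepers
Spacing = 1000 / 1841
Spacing = 0.5432 m

0.5432


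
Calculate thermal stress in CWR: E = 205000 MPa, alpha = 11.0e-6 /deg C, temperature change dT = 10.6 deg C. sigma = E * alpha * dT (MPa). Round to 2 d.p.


sigma = E * alpha * dT
sigma = 205000 * 11.0e-6 * 10.6
sigma = 2.255 * 10.6
sigma = 23.90 MPa

23.90


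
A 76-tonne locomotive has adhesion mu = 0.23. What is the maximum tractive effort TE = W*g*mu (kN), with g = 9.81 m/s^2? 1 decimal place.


TE_max = W * g * mu
TE_max = 76 * 9.81 * 0.23
TE_max = 745.56 * 0.23
TE_max = 171.5 kN

171.5


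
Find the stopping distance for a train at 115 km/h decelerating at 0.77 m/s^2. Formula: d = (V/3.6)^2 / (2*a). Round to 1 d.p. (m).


Convert speed: V = 115 / 3.6 = 31.9444 m/s
V^2 = 1020.4475
d = 1020.4475 / (2 * 0.77)
d = 1020.4475 / 1.54
d = 662.6 m

662.6


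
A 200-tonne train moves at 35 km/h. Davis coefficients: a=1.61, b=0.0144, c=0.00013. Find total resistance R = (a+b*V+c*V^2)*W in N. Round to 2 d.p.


b*V = 0.0144 * 35 = 0.504
c*V^2 = 0.00013 * 1225 = 0.15925
R_per_t = 1.61 + 0.504 + 0.15925 = 2.27325 N/t
R_total = 2.27325 * 200 = 454.65 N

454.65


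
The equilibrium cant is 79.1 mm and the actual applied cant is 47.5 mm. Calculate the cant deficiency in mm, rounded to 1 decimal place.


Cant deficiency = equilibrium cant - actual cant
CD = 79.1 - 47.5
CD = 31.6 mm

31.6


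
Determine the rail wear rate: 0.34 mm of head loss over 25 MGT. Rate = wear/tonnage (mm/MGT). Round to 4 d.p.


Wear rate = total wear / cumulative tonnage
Rate = 0.34 / 25
Rate = 0.0136 mm/MGT

0.0136


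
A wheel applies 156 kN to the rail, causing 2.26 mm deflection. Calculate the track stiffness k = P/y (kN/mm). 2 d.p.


Track stiffness k = P / y
k = 156 / 2.26
k = 69.03 kN/mm

69.03


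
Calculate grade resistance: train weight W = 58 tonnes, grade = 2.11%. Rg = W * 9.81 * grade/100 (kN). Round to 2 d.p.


Rg = W * 9.81 * grade / 100
Rg = 58 * 9.81 * 2.11 / 100
Rg = 568.98 * 0.0211
Rg = 12.01 kN

12.01


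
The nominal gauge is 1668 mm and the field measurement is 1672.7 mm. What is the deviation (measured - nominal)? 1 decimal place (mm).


Deviation = measured - nominal
Deviation = 1672.7 - 1668
Deviation = 4.7 mm

4.7


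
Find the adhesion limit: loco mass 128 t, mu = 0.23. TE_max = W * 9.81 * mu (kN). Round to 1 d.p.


TE_max = W * g * mu
TE_max = 128 * 9.81 * 0.23
TE_max = 1255.68 * 0.23
TE_max = 288.8 kN

288.8


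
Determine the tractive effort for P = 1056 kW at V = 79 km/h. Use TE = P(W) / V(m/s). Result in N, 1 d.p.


Convert: P = 1056 kW = 1056000 W
V = 79 / 3.6 = 21.9444 m/s
TE = 1056000 / 21.9444
TE = 48121.5 N

48121.5


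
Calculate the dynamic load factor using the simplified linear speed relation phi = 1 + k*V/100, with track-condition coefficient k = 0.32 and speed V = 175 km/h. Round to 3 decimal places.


phi = 1 + k * V / 100
phi = 1 + 0.32 * 175 / 100
phi = 1 + 0.56
phi = 1.560

1.560


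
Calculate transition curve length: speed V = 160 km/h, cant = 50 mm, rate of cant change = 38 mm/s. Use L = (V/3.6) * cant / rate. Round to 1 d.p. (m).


Convert speed: V = 160 / 3.6 = 44.4444 m/s
L = 44.4444 * 50 / 38
L = 2222.2222 / 38
L = 58.5 m

58.5


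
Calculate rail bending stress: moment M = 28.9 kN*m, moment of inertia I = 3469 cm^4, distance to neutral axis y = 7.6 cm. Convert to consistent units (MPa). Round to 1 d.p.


Convert units:
M = 28.9 kN*m = 28900000 N*mm
y = 7.6 cm = 76 mm
I = 3469 cm^4 = 34690000 mm^4
sigma = 28900000 * 76 / 34690000
sigma = 63.3 MPa

63.3


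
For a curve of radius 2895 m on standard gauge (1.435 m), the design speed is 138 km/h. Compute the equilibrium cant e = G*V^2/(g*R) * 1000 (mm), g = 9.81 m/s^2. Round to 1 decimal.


Convert speed: V = 138 / 3.6 = 38.3333 m/s
Apply formula: e = 1.435 * 38.3333^2 / (9.81 * 2895)
e = 1.435 * 1469.4444 / 28399.95
e = 0.074248 m = 74.2 mm

74.2


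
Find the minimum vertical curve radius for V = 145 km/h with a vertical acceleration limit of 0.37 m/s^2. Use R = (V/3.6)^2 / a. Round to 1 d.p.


Convert speed: V = 145 / 3.6 = 40.2778 m/s
V^2 = 1622.2994 m^2/s^2
R_v = 1622.2994 / 0.37
R_v = 4384.6 m

4384.6


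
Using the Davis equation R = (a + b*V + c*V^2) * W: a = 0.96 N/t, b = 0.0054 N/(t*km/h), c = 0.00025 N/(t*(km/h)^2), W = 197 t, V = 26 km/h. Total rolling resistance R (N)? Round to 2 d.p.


b*V = 0.0054 * 26 = 0.1404
c*V^2 = 0.00025 * 676 = 0.169
R_per_t = 0.96 + 0.1404 + 0.169 = 1.2694 N/t
R_total = 1.2694 * 197 = 250.07 N

250.07


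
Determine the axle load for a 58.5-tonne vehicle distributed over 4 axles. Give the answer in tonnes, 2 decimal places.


Load per axle = total weight / number of axles
Load = 58.5 / 4
Load = 14.63 tonnes

14.63


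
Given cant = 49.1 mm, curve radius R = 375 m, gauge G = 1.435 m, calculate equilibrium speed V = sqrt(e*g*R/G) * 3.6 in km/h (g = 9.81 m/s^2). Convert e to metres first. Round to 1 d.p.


Convert cant: e = 49.1 mm = 0.0491 m
V_ms = sqrt(0.0491 * 9.81 * 375 / 1.435)
V_ms = sqrt(125.872213) = 11.2193 m/s
V = 11.2193 * 3.6 = 40.4 km/h

40.4


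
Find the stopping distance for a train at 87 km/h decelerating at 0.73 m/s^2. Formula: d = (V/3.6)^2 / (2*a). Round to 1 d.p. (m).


Convert speed: V = 87 / 3.6 = 24.1667 m/s
V^2 = 584.0278
d = 584.0278 / (2 * 0.73)
d = 584.0278 / 1.46
d = 400.0 m

400.0


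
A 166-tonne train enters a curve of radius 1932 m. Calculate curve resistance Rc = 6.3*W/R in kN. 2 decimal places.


Rc = 6.3 * W / R
Rc = 6.3 * 166 / 1932
Rc = 1045.8 / 1932
Rc = 0.54 kN

0.54


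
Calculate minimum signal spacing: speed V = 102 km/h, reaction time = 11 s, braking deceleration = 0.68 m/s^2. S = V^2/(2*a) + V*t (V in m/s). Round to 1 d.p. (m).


V = 102 / 3.6 = 28.3333 m/s
Braking distance = 28.3333^2 / (2*0.68) = 590.2778 m
Sighting distance = 28.3333 * 11 = 311.6667 m
S = 590.2778 + 311.6667 = 901.9 m

901.9


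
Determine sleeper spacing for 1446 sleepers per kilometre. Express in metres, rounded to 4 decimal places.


Spacing = 1000 m / number of sleepers
Spacing = 1000 / 1446
Spacing = 0.6916 m

0.6916


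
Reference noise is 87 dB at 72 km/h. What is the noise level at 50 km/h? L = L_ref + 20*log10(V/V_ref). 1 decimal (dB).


V/V_ref = 50 / 72 = 0.694444
log10(0.694444) = -0.158362
20 * -0.158362 = -3.1672
L = 87 + -3.1672 = 83.8 dB

83.8


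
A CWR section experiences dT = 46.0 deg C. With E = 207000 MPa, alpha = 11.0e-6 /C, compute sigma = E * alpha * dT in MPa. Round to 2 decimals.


sigma = E * alpha * dT
sigma = 207000 * 11.0e-6 * 46.0
sigma = 2.277 * 46.0
sigma = 104.74 MPa

104.74


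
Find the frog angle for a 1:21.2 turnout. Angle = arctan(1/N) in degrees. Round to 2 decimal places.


1/N = 1/21.2 = 0.04717
angle = arctan(0.04717) = 0.047135 rad
angle = 0.047135 * 180/pi = 2.70 degrees

2.70


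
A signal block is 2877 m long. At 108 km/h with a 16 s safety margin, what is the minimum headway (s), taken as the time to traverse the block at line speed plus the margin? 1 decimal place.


V = 108 / 3.6 = 30.0 m/s
Block traversal time = 2877 / 30.0 = 95.9 s
Headway = 95.9 + 16
Headway = 111.9 s

111.9


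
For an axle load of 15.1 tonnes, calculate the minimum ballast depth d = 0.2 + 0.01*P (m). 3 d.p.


d = 0.2 + 0.01 * 15.1
d = 0.2 + 0.151
d = 0.351 m

0.351


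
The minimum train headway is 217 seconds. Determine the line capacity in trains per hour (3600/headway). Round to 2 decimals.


Capacity = 3600 / headway
Capacity = 3600 / 217
Capacity = 16.59 trains/hour

16.59


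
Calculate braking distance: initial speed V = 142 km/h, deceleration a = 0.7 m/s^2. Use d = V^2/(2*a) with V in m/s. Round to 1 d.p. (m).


Convert speed: V = 142 / 3.6 = 39.4444 m/s
V^2 = 1555.8642
d = 1555.8642 / (2 * 0.7)
d = 1555.8642 / 1.4
d = 1111.3 m

1111.3


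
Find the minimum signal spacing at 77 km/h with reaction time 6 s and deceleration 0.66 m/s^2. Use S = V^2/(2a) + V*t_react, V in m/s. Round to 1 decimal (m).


V = 77 / 3.6 = 21.3889 m/s
Braking distance = 21.3889^2 / (2*0.66) = 346.5792 m
Sighting distance = 21.3889 * 6 = 128.3333 m
S = 346.5792 + 128.3333 = 474.9 m

474.9


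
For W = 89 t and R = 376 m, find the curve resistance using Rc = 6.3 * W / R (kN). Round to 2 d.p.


Rc = 6.3 * W / R
Rc = 6.3 * 89 / 376
Rc = 560.7 / 376
Rc = 1.49 kN

1.49


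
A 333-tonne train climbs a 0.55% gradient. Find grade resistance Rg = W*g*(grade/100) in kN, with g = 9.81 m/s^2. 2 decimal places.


Rg = W * 9.81 * grade / 100
Rg = 333 * 9.81 * 0.55 / 100
Rg = 3266.73 * 0.0055
Rg = 17.97 kN

17.97


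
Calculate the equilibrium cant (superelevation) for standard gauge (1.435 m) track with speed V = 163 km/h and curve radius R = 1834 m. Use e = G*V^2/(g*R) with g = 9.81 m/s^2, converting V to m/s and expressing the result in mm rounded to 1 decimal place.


Convert speed: V = 163 / 3.6 = 45.2778 m/s
Apply formula: e = 1.435 * 45.2778^2 / (9.81 * 1834)
e = 1.435 * 2050.0772 / 17991.54
e = 0.163514 m = 163.5 mm

163.5


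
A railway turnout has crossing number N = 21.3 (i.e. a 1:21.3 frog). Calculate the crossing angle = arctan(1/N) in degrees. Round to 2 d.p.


1/N = 1/21.3 = 0.046948
angle = arctan(0.046948) = 0.046914 rad
angle = 0.046914 * 180/pi = 2.69 degrees

2.69


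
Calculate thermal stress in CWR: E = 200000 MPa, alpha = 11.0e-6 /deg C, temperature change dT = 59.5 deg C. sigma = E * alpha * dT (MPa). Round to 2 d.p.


sigma = E * alpha * dT
sigma = 200000 * 11.0e-6 * 59.5
sigma = 2.2 * 59.5
sigma = 130.90 MPa

130.90


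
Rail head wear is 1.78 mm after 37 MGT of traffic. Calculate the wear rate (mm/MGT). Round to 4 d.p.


Wear rate = total wear / cumulative tonnage
Rate = 1.78 / 37
Rate = 0.0481 mm/MGT

0.0481


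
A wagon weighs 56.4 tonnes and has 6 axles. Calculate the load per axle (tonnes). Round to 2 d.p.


Load per axle = total weight / number of axles
Load = 56.4 / 6
Load = 9.40 tonnes

9.40


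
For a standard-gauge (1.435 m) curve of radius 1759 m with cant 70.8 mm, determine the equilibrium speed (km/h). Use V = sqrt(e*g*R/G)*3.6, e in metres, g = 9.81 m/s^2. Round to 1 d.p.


Convert cant: e = 70.8 mm = 0.0708 m
V_ms = sqrt(0.0708 * 9.81 * 1759 / 1.435)
V_ms = sqrt(851.365806) = 29.1782 m/s
V = 29.1782 * 3.6 = 105.0 km/h

105.0


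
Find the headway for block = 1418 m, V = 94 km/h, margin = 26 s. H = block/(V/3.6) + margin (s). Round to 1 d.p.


V = 94 / 3.6 = 26.1111 m/s
Block traversal time = 1418 / 26.1111 = 54.3064 s
Headway = 54.3064 + 26
Headway = 80.3 s

80.3


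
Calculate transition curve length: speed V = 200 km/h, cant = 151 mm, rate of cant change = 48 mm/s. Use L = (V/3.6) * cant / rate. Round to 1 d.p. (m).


Convert speed: V = 200 / 3.6 = 55.5556 m/s
L = 55.5556 * 151 / 48
L = 8388.8889 / 48
L = 174.8 m

174.8


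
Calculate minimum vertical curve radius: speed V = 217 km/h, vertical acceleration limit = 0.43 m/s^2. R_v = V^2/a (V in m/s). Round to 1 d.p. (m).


Convert speed: V = 217 / 3.6 = 60.2778 m/s
V^2 = 3633.4105 m^2/s^2
R_v = 3633.4105 / 0.43
R_v = 8449.8 m

8449.8


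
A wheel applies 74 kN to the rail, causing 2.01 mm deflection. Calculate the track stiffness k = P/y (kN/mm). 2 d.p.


Track stiffness k = P / y
k = 74 / 2.01
k = 36.82 kN/mm

36.82


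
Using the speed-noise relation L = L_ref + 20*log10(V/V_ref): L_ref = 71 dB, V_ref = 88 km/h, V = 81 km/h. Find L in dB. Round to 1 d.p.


V/V_ref = 81 / 88 = 0.920455
log10(0.920455) = -0.035998
20 * -0.035998 = -0.72
L = 71 + -0.72 = 70.3 dB

70.3


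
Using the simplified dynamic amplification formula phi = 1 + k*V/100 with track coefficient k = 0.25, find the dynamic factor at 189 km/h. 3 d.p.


phi = 1 + k * V / 100
phi = 1 + 0.25 * 189 / 100
phi = 1 + 0.4725
phi = 1.473

1.473


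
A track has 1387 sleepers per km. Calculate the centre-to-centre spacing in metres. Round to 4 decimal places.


Spacing = 1000 m / number of sleepers
Spacing = 1000 / 1387
Spacing = 0.7210 m

0.7210


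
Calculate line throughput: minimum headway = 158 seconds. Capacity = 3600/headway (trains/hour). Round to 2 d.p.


Capacity = 3600 / headway
Capacity = 3600 / 158
Capacity = 22.78 trains/hour

22.78


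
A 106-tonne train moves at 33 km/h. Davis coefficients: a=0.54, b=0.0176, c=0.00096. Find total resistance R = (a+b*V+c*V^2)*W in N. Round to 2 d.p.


b*V = 0.0176 * 33 = 0.5808
c*V^2 = 0.00096 * 1089 = 1.04544
R_per_t = 0.54 + 0.5808 + 1.04544 = 2.16624 N/t
R_total = 2.16624 * 106 = 229.62 N

229.62


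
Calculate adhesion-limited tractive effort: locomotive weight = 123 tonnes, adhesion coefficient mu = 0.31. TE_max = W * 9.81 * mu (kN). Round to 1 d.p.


TE_max = W * g * mu
TE_max = 123 * 9.81 * 0.31
TE_max = 1206.63 * 0.31
TE_max = 374.1 kN

374.1


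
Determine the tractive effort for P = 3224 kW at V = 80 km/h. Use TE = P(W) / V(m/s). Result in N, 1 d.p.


Convert: P = 3224 kW = 3224000 W
V = 80 / 3.6 = 22.2222 m/s
TE = 3224000 / 22.2222
TE = 145080.0 N

145080.0


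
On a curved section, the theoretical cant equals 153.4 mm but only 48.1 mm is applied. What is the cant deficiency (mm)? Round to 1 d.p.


Cant deficiency = equilibrium cant - actual cant
CD = 153.4 - 48.1
CD = 105.3 mm

105.3


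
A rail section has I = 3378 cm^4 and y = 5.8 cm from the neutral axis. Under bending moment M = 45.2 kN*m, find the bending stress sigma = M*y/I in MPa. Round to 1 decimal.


Convert units:
M = 45.2 kN*m = 45200000 N*mm
y = 5.8 cm = 58 mm
I = 3378 cm^4 = 33780000 mm^4
sigma = 45200000 * 58 / 33780000
sigma = 77.6 MPa

77.6


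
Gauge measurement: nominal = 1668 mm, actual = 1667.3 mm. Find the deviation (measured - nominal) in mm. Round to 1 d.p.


Deviation = measured - nominal
Deviation = 1667.3 - 1668
Deviation = -0.7 mm

-0.7


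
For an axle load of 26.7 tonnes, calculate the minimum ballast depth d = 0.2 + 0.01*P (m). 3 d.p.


d = 0.2 + 0.01 * 26.7
d = 0.2 + 0.267
d = 0.467 m

0.467


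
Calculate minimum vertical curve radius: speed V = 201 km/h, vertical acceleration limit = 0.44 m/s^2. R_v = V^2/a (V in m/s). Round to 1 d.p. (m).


Convert speed: V = 201 / 3.6 = 55.8333 m/s
V^2 = 3117.3611 m^2/s^2
R_v = 3117.3611 / 0.44
R_v = 7084.9 m

7084.9


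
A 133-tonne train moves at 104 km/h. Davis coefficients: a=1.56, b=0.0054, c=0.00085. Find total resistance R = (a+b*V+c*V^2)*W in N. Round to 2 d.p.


b*V = 0.0054 * 104 = 0.5616
c*V^2 = 0.00085 * 10816 = 9.1936
R_per_t = 1.56 + 0.5616 + 9.1936 = 11.3152 N/t
R_total = 11.3152 * 133 = 1504.92 N

1504.92


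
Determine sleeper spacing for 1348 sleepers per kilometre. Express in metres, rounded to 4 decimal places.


Spacing = 1000 m / number of sleepers
Spacing = 1000 / 1348
Spacing = 0.7418 m

0.7418


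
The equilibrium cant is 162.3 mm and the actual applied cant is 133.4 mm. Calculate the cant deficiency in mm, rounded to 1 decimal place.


Cant deficiency = equilibrium cant - actual cant
CD = 162.3 - 133.4
CD = 28.9 mm

28.9


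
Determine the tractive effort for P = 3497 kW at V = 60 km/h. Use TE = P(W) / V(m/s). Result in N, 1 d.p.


Convert: P = 3497 kW = 3497000 W
V = 60 / 3.6 = 16.6667 m/s
TE = 3497000 / 16.6667
TE = 209820.0 N

209820.0


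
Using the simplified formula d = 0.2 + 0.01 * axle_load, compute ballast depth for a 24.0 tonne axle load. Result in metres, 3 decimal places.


d = 0.2 + 0.01 * 24.0
d = 0.2 + 0.24
d = 0.440 m

0.440


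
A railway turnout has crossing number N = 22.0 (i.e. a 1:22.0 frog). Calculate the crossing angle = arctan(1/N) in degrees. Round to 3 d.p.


1/N = 1/22.0 = 0.045455
angle = arctan(0.045455) = 0.045423 rad
angle = 0.045423 * 180/pi = 2.603 degrees

2.603


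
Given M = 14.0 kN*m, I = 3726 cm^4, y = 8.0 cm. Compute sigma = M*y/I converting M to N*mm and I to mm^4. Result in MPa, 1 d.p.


Convert units:
M = 14.0 kN*m = 14000000 N*mm
y = 8.0 cm = 80 mm
I = 3726 cm^4 = 37260000 mm^4
sigma = 14000000 * 80 / 37260000
sigma = 30.1 MPa

30.1


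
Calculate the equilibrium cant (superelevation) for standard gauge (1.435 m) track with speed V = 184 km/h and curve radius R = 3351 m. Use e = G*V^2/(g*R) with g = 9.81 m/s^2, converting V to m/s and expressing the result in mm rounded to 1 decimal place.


Convert speed: V = 184 / 3.6 = 51.1111 m/s
Apply formula: e = 1.435 * 51.1111^2 / (9.81 * 3351)
e = 1.435 * 2612.3457 / 32873.31
e = 0.114035 m = 114.0 mm

114.0


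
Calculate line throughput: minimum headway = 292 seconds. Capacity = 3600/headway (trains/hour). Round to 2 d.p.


Capacity = 3600 / headway
Capacity = 3600 / 292
Capacity = 12.33 trains/hour

12.33


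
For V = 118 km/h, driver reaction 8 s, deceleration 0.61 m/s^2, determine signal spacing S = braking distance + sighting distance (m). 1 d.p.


V = 118 / 3.6 = 32.7778 m/s
Braking distance = 32.7778^2 / (2*0.61) = 880.6416 m
Sighting distance = 32.7778 * 8 = 262.2222 m
S = 880.6416 + 262.2222 = 1142.9 m

1142.9


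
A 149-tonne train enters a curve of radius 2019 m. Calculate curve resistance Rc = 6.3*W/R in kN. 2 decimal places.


Rc = 6.3 * W / R
Rc = 6.3 * 149 / 2019
Rc = 938.7 / 2019
Rc = 0.46 kN

0.46


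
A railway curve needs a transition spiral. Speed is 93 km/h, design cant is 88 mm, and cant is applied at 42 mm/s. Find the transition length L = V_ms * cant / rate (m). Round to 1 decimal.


Convert speed: V = 93 / 3.6 = 25.8333 m/s
L = 25.8333 * 88 / 42
L = 2273.3333 / 42
L = 54.1 m

54.1


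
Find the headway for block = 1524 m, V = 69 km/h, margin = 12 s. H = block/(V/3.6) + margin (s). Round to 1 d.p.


V = 69 / 3.6 = 19.1667 m/s
Block traversal time = 1524 / 19.1667 = 79.513 s
Headway = 79.513 + 12
Headway = 91.5 s

91.5


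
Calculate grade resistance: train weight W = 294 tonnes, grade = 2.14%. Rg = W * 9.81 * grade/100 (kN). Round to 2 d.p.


Rg = W * 9.81 * grade / 100
Rg = 294 * 9.81 * 2.14 / 100
Rg = 2884.14 * 0.0214
Rg = 61.72 kN

61.72


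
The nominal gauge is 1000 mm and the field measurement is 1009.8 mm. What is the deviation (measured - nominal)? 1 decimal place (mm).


Deviation = measured - nominal
Deviation = 1009.8 - 1000
Deviation = 9.8 mm

9.8


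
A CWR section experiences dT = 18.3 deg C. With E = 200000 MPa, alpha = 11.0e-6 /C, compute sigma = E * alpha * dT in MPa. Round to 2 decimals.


sigma = E * alpha * dT
sigma = 200000 * 11.0e-6 * 18.3
sigma = 2.2 * 18.3
sigma = 40.26 MPa

40.26


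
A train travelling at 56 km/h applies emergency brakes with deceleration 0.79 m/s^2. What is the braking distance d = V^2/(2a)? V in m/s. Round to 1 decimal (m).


Convert speed: V = 56 / 3.6 = 15.5556 m/s
V^2 = 241.9753
d = 241.9753 / (2 * 0.79)
d = 241.9753 / 1.58
d = 153.1 m

153.1


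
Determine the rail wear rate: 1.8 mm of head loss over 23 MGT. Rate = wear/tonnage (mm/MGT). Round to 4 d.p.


Wear rate = total wear / cumulative tonnage
Rate = 1.8 / 23
Rate = 0.0783 mm/MGT

0.0783


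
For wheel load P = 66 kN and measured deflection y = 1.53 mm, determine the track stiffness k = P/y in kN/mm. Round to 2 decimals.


Track stiffness k = P / y
k = 66 / 1.53
k = 43.14 kN/mm

43.14


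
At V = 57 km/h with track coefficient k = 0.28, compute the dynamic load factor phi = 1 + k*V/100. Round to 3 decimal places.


phi = 1 + k * V / 100
phi = 1 + 0.28 * 57 / 100
phi = 1 + 0.1596
phi = 1.160

1.160


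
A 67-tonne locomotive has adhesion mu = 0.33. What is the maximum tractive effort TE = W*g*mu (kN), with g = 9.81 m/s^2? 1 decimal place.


TE_max = W * g * mu
TE_max = 67 * 9.81 * 0.33
TE_max = 657.27 * 0.33
TE_max = 216.9 kN

216.9


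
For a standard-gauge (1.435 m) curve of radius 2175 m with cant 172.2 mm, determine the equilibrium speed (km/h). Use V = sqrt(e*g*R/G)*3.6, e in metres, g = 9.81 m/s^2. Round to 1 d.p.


Convert cant: e = 172.2 mm = 0.1722 m
V_ms = sqrt(0.1722 * 9.81 * 2175 / 1.435)
V_ms = sqrt(2560.41) = 50.6005 m/s
V = 50.6005 * 3.6 = 182.2 km/h

182.2


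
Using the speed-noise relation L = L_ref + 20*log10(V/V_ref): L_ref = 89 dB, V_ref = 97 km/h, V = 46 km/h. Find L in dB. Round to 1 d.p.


V/V_ref = 46 / 97 = 0.474227
log10(0.474227) = -0.324014
20 * -0.324014 = -6.4803
L = 89 + -6.4803 = 82.5 dB

82.5


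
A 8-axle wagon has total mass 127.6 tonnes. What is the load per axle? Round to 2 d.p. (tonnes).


Load per axle = total weight / number of axles
Load = 127.6 / 8
Load = 15.95 tonnes

15.95


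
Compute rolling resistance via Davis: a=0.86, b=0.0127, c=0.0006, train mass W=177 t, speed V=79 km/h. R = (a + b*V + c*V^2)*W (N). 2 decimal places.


b*V = 0.0127 * 79 = 1.0033
c*V^2 = 0.0006 * 6241 = 3.7446
R_per_t = 0.86 + 1.0033 + 3.7446 = 5.6079 N/t
R_total = 5.6079 * 177 = 992.60 N

992.60


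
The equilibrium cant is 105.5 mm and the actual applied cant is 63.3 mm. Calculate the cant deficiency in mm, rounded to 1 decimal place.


Cant deficiency = equilibrium cant - actual cant
CD = 105.5 - 63.3
CD = 42.2 mm

42.2


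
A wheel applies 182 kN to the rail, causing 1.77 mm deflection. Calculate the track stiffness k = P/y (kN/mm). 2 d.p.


Track stiffness k = P / y
k = 182 / 1.77
k = 102.82 kN/mm

102.82


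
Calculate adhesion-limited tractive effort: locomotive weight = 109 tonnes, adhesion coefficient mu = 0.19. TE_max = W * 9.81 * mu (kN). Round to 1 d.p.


TE_max = W * g * mu
TE_max = 109 * 9.81 * 0.19
TE_max = 1069.29 * 0.19
TE_max = 203.2 kN

203.2


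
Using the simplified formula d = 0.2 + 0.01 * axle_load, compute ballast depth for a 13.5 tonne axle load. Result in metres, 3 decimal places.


d = 0.2 + 0.01 * 13.5
d = 0.2 + 0.135
d = 0.335 m

0.335


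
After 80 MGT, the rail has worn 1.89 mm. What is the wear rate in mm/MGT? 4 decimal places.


Wear rate = total wear / cumulative tonnage
Rate = 1.89 / 80
Rate = 0.0236 mm/MGT

0.0236


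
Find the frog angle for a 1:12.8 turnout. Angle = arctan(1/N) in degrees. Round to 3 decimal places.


1/N = 1/12.8 = 0.078125
angle = arctan(0.078125) = 0.077967 rad
angle = 0.077967 * 180/pi = 4.467 degrees

4.467


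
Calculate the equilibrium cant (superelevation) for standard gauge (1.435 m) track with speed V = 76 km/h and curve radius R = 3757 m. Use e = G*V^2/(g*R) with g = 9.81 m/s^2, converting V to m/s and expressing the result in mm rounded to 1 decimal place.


Convert speed: V = 76 / 3.6 = 21.1111 m/s
Apply formula: e = 1.435 * 21.1111^2 / (9.81 * 3757)
e = 1.435 * 445.679 / 36856.17
e = 0.017353 m = 17.4 mm

17.4


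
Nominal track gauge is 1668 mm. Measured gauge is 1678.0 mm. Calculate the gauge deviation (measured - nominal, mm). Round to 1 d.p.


Deviation = measured - nominal
Deviation = 1678.0 - 1668
Deviation = 10.0 mm

10.0


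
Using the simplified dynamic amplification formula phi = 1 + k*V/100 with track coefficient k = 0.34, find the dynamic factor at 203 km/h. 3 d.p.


phi = 1 + k * V / 100
phi = 1 + 0.34 * 203 / 100
phi = 1 + 0.6902
phi = 1.690

1.690


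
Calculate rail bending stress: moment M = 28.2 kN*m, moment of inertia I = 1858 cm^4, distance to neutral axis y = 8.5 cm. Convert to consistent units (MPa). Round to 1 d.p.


Convert units:
M = 28.2 kN*m = 28200000 N*mm
y = 8.5 cm = 85 mm
I = 1858 cm^4 = 18580000 mm^4
sigma = 28200000 * 85 / 18580000
sigma = 129.0 MPa

129.0


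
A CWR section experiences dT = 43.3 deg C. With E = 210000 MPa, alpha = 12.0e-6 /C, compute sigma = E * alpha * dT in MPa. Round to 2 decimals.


sigma = E * alpha * dT
sigma = 210000 * 12.0e-6 * 43.3
sigma = 2.52 * 43.3
sigma = 109.12 MPa

109.12


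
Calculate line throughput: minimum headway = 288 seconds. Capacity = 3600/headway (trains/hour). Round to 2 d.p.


Capacity = 3600 / headway
Capacity = 3600 / 288
Capacity = 12.50 trains/hour

12.50


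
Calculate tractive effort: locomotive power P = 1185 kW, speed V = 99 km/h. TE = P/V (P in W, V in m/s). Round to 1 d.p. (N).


Convert: P = 1185 kW = 1185000 W
V = 99 / 3.6 = 27.5 m/s
TE = 1185000 / 27.5
TE = 43090.9 N

43090.9


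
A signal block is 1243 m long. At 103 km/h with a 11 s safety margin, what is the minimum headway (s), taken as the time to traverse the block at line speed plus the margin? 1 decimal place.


V = 103 / 3.6 = 28.6111 m/s
Block traversal time = 1243 / 28.6111 = 43.4447 s
Headway = 43.4447 + 11
Headway = 54.4 s

54.4


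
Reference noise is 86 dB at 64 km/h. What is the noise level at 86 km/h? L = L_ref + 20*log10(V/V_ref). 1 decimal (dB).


V/V_ref = 86 / 64 = 1.34375
log10(1.34375) = 0.128318
20 * 0.128318 = 2.5664
L = 86 + 2.5664 = 88.6 dB

88.6


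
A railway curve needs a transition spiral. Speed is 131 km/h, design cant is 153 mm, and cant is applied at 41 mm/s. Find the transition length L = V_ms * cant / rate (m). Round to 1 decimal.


Convert speed: V = 131 / 3.6 = 36.3889 m/s
L = 36.3889 * 153 / 41
L = 5567.5 / 41
L = 135.8 m

135.8


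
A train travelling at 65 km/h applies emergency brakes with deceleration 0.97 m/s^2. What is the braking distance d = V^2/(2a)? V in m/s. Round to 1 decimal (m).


Convert speed: V = 65 / 3.6 = 18.0556 m/s
V^2 = 326.0031
d = 326.0031 / (2 * 0.97)
d = 326.0031 / 1.94
d = 168.0 m

168.0


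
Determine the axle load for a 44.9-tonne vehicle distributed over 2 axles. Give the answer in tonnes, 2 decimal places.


Load per axle = total weight / number of axles
Load = 44.9 / 2
Load = 22.45 tonnes

22.45


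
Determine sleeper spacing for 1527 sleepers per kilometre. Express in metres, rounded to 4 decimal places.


Spacing = 1000 m / number of sleepers
Spacing = 1000 / 1527
Spacing = 0.6549 m

0.6549


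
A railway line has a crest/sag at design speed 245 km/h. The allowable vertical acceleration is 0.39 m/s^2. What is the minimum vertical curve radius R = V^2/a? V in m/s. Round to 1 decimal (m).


Convert speed: V = 245 / 3.6 = 68.0556 m/s
V^2 = 4631.5586 m^2/s^2
R_v = 4631.5586 / 0.39
R_v = 11875.8 m

11875.8


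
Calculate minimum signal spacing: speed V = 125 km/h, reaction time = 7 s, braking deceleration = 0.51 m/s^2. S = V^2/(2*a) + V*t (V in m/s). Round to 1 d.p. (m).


V = 125 / 3.6 = 34.7222 m/s
Braking distance = 34.7222^2 / (2*0.51) = 1181.9929 m
Sighting distance = 34.7222 * 7 = 243.0556 m
S = 1181.9929 + 243.0556 = 1425.0 m

1425.0


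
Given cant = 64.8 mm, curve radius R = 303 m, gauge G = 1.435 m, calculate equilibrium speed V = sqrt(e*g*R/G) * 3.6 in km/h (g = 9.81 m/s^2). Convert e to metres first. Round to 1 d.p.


Convert cant: e = 64.8 mm = 0.0648 m
V_ms = sqrt(0.0648 * 9.81 * 303 / 1.435)
V_ms = sqrt(134.22541) = 11.5856 m/s
V = 11.5856 * 3.6 = 41.7 km/h

41.7


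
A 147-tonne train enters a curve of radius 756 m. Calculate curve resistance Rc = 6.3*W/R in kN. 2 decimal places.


Rc = 6.3 * W / R
Rc = 6.3 * 147 / 756
Rc = 926.1 / 756
Rc = 1.23 kN

1.23


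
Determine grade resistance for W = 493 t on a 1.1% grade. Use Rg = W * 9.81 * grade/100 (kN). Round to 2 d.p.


Rg = W * 9.81 * grade / 100
Rg = 493 * 9.81 * 1.1 / 100
Rg = 4836.33 * 0.011
Rg = 53.20 kN

53.20


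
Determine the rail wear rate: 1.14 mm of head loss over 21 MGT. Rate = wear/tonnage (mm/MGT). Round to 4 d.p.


Wear rate = total wear / cumulative tonnage
Rate = 1.14 / 21
Rate = 0.0543 mm/MGT

0.0543


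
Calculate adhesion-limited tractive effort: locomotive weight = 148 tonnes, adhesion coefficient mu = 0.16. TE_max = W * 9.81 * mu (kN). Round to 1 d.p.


TE_max = W * g * mu
TE_max = 148 * 9.81 * 0.16
TE_max = 1451.88 * 0.16
TE_max = 232.3 kN

232.3


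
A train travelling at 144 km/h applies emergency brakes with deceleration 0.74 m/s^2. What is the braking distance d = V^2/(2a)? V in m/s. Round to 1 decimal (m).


Convert speed: V = 144 / 3.6 = 40.0 m/s
V^2 = 1600.0
d = 1600.0 / (2 * 0.74)
d = 1600.0 / 1.48
d = 1081.1 m

1081.1


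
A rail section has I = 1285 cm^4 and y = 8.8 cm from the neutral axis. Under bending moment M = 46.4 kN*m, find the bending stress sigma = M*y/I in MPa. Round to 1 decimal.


Convert units:
M = 46.4 kN*m = 46400000 N*mm
y = 8.8 cm = 88 mm
I = 1285 cm^4 = 12850000 mm^4
sigma = 46400000 * 88 / 12850000
sigma = 317.8 MPa

317.8


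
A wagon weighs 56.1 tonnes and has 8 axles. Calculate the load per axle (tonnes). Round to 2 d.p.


Load per axle = total weight / number of axles
Load = 56.1 / 8
Load = 7.01 tonnes

7.01


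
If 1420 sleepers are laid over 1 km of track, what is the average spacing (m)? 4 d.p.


Spacing = 1000 m / number of sleepers
Spacing = 1000 / 1420
Spacing = 0.7042 m

0.7042


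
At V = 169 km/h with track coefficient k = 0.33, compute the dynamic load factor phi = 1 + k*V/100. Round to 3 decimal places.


phi = 1 + k * V / 100
phi = 1 + 0.33 * 169 / 100
phi = 1 + 0.5577
phi = 1.558

1.558


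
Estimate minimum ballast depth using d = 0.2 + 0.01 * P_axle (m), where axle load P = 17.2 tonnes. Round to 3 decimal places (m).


d = 0.2 + 0.01 * 17.2
d = 0.2 + 0.172
d = 0.372 m

0.372


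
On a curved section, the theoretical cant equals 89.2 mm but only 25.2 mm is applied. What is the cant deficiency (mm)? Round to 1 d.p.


Cant deficiency = equilibrium cant - actual cant
CD = 89.2 - 25.2
CD = 64.0 mm

64.0


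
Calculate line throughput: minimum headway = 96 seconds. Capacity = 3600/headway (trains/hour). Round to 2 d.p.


Capacity = 3600 / headway
Capacity = 3600 / 96
Capacity = 37.50 trains/hour

37.50


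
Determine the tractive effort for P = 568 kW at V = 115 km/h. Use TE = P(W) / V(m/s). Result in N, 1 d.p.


Convert: P = 568 kW = 568000 W
V = 115 / 3.6 = 31.9444 m/s
TE = 568000 / 31.9444
TE = 17780.9 N

17780.9


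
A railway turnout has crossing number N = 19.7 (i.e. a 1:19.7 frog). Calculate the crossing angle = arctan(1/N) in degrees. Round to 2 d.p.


1/N = 1/19.7 = 0.050761
angle = arctan(0.050761) = 0.050718 rad
angle = 0.050718 * 180/pi = 2.91 degrees

2.91


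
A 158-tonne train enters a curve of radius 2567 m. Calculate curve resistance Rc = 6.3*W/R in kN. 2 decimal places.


Rc = 6.3 * W / R
Rc = 6.3 * 158 / 2567
Rc = 995.4 / 2567
Rc = 0.39 kN

0.39


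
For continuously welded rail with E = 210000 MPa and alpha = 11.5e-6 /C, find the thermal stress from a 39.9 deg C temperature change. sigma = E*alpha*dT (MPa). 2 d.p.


sigma = E * alpha * dT
sigma = 210000 * 11.5e-6 * 39.9
sigma = 2.415 * 39.9
sigma = 96.36 MPa

96.36


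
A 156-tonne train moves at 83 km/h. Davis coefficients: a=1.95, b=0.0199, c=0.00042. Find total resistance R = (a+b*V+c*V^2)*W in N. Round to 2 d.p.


b*V = 0.0199 * 83 = 1.6517
c*V^2 = 0.00042 * 6889 = 2.89338
R_per_t = 1.95 + 1.6517 + 2.89338 = 6.49508 N/t
R_total = 6.49508 * 156 = 1013.23 N

1013.23


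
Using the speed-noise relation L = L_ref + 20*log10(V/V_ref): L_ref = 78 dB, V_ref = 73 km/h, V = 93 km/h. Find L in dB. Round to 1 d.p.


V/V_ref = 93 / 73 = 1.273973
log10(1.273973) = 0.10516
20 * 0.10516 = 2.1032
L = 78 + 2.1032 = 80.1 dB

80.1


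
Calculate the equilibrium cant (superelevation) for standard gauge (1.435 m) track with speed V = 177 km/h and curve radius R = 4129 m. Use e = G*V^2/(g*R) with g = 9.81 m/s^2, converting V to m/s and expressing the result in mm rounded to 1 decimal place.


Convert speed: V = 177 / 3.6 = 49.1667 m/s
Apply formula: e = 1.435 * 49.1667^2 / (9.81 * 4129)
e = 1.435 * 2417.3611 / 40505.49
e = 0.085641 m = 85.6 mm

85.6


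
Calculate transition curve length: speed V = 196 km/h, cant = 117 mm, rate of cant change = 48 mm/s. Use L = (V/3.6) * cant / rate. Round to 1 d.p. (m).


Convert speed: V = 196 / 3.6 = 54.4444 m/s
L = 54.4444 * 117 / 48
L = 6370.0 / 48
L = 132.7 m

132.7


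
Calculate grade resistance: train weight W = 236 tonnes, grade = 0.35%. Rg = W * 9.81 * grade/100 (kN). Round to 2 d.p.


Rg = W * 9.81 * grade / 100
Rg = 236 * 9.81 * 0.35 / 100
Rg = 2315.16 * 0.0035
Rg = 8.10 kN

8.10
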